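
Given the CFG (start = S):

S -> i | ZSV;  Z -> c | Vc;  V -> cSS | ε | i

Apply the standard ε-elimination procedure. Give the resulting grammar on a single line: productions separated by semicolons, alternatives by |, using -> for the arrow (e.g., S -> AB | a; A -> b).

S -> i | ZS | ZSV; V -> i | cSS; Z -> c | Vc

Nullable set: {V}.
S -> ZSV: V nullable, giving ZS | ZSV.
Drop V -> ε.
Z -> Vc: V nullable, giving Vc | c.
Unchanged (no nullable symbols): S -> i; V -> cSS; V -> i; Z -> c.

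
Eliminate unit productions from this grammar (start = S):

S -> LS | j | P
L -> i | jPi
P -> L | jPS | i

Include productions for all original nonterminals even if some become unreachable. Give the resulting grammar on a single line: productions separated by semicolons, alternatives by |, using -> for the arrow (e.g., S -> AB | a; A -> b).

Unit productions: P->L, S->P.
Unit pairs (A ⇒* B via units): (P,L), (S,L), (S,P).
S: inherits non-unit rules of {L, P, S} → LS | i | j | jPS | jPi.
L: inherits non-unit rules of {L} → i | jPi.
P: inherits non-unit rules of {L, P} → i | jPS | jPi.

S -> i | j | LS | jPS | jPi; L -> i | jPi; P -> i | jPS | jPi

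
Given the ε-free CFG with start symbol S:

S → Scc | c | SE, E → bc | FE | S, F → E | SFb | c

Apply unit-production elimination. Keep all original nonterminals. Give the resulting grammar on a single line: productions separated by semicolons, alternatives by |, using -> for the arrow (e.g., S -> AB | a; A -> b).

Unit productions: E->S, F->E.
Unit pairs (A ⇒* B via units): (E,S), (F,E), (F,S).
S: inherits non-unit rules of {S} → SE | Scc | c.
E: inherits non-unit rules of {E, S} → FE | SE | Scc | bc | c.
F: inherits non-unit rules of {E, F, S} → FE | SE | SFb | Scc | bc | c.

S -> c | SE | Scc; E -> c | FE | SE | bc | Scc; F -> c | FE | SE | bc | SFb | Scc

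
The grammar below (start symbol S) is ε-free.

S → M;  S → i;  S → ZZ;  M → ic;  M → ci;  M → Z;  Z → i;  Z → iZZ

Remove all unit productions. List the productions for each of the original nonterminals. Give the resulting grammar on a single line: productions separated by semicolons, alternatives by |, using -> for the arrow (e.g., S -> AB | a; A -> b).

S -> i | ZZ | ci | ic | iZZ; M -> i | ci | ic | iZZ; Z -> i | iZZ

Unit productions: M->Z, S->M.
Unit pairs (A ⇒* B via units): (M,Z), (S,M), (S,Z).
S: inherits non-unit rules of {M, S, Z} → ZZ | ci | i | iZZ | ic.
M: inherits non-unit rules of {M, Z} → ci | i | iZZ | ic.
Z: inherits non-unit rules of {Z} → i | iZZ.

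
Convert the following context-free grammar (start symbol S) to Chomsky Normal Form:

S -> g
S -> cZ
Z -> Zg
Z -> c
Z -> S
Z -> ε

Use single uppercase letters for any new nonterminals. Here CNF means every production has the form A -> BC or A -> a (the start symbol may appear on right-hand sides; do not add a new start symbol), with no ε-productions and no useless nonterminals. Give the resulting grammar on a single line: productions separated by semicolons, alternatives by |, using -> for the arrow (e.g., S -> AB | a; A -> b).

Nullable: {Z}; after ε-elimination: S -> c | g | cZ; Z -> S | c | g | Zg.
After unit-elimination: S -> c | g | cZ; Z -> c | g | Zg | cZ.
TERM: introduce A -> c, B -> g and substitute in every rule of length ≥2.

S -> c | g | AZ; A -> c; B -> g; Z -> c | g | AZ | ZB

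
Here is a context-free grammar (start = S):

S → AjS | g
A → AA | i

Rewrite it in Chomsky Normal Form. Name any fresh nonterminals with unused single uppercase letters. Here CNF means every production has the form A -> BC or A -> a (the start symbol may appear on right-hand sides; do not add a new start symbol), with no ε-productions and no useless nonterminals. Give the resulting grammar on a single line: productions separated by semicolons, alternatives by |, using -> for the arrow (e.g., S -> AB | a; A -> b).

S -> g | AC; A -> i | AA; B -> j; C -> BS

No ε-productions.
No unit productions to eliminate.
TERM: introduce B -> j and substitute in every rule of length ≥2.
BIN: S -> ABS becomes S -> AC, C -> BS.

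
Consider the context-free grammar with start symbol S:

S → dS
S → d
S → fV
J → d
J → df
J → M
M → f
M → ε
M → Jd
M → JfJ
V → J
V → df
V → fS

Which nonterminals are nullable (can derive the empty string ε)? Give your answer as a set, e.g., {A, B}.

Directly nullable (have an ε-rule): {M}.
J is nullable via J -> M (every symbol on the right is already known nullable).
V is nullable via V -> J (every symbol on the right is already known nullable).
Not nullable: S — each has a terminal in every rule's right-hand side or depends on a non-nullable symbol.

{J, M, V}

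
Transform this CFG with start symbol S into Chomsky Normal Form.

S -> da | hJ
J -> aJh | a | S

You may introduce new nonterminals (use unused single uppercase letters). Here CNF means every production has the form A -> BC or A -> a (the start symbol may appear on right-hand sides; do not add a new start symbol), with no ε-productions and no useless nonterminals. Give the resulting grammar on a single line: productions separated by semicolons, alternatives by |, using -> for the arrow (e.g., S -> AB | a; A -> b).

S -> BJ | CA; A -> a; B -> h; C -> d; D -> JB; J -> a | AD | BJ | CA

No ε-productions.
After unit-elimination: S -> da | hJ; J -> a | da | hJ | aJh.
TERM: introduce A -> a, C -> d, B -> h and substitute in every rule of length ≥2.
BIN: J -> AJB becomes J -> AD, D -> JB.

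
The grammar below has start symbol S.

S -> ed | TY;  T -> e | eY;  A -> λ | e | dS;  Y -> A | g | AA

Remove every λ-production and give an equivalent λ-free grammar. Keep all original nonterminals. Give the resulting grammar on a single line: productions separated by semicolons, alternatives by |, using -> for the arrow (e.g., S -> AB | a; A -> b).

Nullable set: {A, Y}.
S -> TY: Y nullable, giving T | TY.
Drop A -> λ.
T -> eY: Y nullable, giving e | eY.
Y -> A: A nullable, giving A.
Y -> AA: A, A nullable, giving A | AA.
Unchanged (no nullable symbols): S -> ed; A -> dS; A -> e; T -> e; Y -> g.

S -> T | TY | ed; A -> e | dS; T -> e | eY; Y -> A | g | AA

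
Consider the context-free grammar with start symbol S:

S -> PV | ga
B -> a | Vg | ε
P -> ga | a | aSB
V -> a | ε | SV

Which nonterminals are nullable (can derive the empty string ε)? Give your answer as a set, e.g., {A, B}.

Directly nullable (have an ε-rule): {B, V}.
Not nullable: P, S — each has a terminal in every rule's right-hand side or depends on a non-nullable symbol.

{B, V}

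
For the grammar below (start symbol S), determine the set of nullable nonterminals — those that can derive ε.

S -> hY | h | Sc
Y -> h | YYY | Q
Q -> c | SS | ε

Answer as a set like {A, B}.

{Q, Y}

Directly nullable (have an ε-rule): {Q}.
Y is nullable via Y -> Q (every symbol on the right is already known nullable).
Not nullable: S — each has a terminal in every rule's right-hand side or depends on a non-nullable symbol.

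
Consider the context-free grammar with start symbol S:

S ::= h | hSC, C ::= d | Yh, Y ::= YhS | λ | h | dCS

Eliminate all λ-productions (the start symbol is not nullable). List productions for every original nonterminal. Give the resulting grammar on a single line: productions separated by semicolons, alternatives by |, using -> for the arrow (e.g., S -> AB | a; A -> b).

Nullable set: {Y}.
C -> Yh: Y nullable, giving Yh | h.
Drop Y -> λ.
Y -> YhS: Y nullable, giving YhS | hS.
Unchanged (no nullable symbols): S -> h; S -> hSC; C -> d; Y -> dCS; Y -> h.

S -> h | hSC; C -> d | h | Yh; Y -> h | hS | YhS | dCS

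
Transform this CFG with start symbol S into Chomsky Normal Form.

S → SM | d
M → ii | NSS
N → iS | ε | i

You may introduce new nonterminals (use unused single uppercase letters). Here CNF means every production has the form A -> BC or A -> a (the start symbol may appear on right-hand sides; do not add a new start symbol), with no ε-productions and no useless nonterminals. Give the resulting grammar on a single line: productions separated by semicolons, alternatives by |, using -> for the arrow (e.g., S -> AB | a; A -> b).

S -> d | SM; A -> i; B -> SS; M -> AA | NB | SS; N -> i | AS

Nullable: {N}; after ε-elimination: S -> d | SM; M -> SS | ii | NSS; N -> i | iS.
No unit productions to eliminate.
TERM: introduce A -> i and substitute in every rule of length ≥2.
BIN: M -> NSS becomes M -> NB, B -> SS.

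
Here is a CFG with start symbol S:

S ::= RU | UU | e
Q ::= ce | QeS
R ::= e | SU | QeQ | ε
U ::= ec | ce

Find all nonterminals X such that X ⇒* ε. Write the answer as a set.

Directly nullable (have an ε-rule): {R}.
Not nullable: Q, S, U — each has a terminal in every rule's right-hand side or depends on a non-nullable symbol.

{R}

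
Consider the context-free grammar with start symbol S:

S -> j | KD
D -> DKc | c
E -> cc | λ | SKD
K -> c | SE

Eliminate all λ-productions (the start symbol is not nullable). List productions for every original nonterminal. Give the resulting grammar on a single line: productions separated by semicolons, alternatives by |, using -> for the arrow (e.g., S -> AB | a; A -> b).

Nullable set: {E}.
Drop E -> λ.
K -> SE: E nullable, giving S | SE.
Unchanged (no nullable symbols): S -> KD; S -> j; D -> DKc; D -> c; E -> SKD; E -> cc; K -> c.

S -> j | KD; D -> c | DKc; E -> cc | SKD; K -> S | c | SE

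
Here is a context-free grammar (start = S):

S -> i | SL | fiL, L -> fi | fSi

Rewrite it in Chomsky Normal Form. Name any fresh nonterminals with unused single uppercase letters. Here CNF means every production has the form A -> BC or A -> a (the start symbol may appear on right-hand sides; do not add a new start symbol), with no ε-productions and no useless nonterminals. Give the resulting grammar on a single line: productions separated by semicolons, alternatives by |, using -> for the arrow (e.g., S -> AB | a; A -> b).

S -> i | AD | SL; A -> f; B -> i; C -> SB; D -> BL; L -> AB | AC

No ε-productions.
No unit productions to eliminate.
TERM: introduce A -> f, B -> i and substitute in every rule of length ≥2.
BIN: L -> ASB becomes L -> AC, C -> SB; S -> ABL becomes S -> AD, D -> BL.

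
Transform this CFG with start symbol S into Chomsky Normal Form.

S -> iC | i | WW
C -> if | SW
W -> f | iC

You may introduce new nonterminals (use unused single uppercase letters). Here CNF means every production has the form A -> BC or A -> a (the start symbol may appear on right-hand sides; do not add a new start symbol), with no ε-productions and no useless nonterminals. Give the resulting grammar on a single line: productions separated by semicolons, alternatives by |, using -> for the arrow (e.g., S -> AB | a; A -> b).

No ε-productions.
No unit productions to eliminate.
TERM: introduce B -> f, A -> i and substitute in every rule of length ≥2.

S -> i | AC | WW; A -> i; B -> f; C -> AB | SW; W -> f | AC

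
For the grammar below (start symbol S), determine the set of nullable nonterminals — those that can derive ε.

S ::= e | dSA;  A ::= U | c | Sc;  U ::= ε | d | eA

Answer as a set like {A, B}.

{A, U}

Directly nullable (have an ε-rule): {U}.
A is nullable via A -> U (every symbol on the right is already known nullable).
Not nullable: S — each has a terminal in every rule's right-hand side or depends on a non-nullable symbol.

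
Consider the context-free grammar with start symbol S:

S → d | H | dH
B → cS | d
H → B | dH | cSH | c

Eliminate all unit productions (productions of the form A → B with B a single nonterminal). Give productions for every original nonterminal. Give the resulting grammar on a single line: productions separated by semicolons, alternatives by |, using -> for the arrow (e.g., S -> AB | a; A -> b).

S -> c | d | cS | dH | cSH; B -> d | cS; H -> c | d | cS | dH | cSH

Unit productions: H->B, S->H.
Unit pairs (A ⇒* B via units): (H,B), (S,B), (S,H).
S: inherits non-unit rules of {B, H, S} → c | cS | cSH | d | dH.
B: inherits non-unit rules of {B} → cS | d.
H: inherits non-unit rules of {B, H} → c | cS | cSH | d | dH.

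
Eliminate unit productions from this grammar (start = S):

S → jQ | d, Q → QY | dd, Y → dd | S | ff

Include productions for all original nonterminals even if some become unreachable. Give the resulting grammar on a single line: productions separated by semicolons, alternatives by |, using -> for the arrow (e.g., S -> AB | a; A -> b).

Unit productions: Y->S.
Unit pairs (A ⇒* B via units): (Y,S).
S: inherits non-unit rules of {S} → d | jQ.
Q: inherits non-unit rules of {Q} → QY | dd.
Y: inherits non-unit rules of {S, Y} → d | dd | ff | jQ.

S -> d | jQ; Q -> QY | dd; Y -> d | dd | ff | jQ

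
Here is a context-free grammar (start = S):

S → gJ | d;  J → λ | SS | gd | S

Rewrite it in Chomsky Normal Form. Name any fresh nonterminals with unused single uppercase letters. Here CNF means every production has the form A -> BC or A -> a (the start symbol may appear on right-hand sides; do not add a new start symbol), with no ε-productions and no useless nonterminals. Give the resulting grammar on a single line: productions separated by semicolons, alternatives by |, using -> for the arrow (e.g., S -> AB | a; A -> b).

S -> d | g | AJ; A -> g; B -> d; J -> d | g | AB | AJ | SS

Nullable: {J}; after ε-elimination: S -> d | g | gJ; J -> S | SS | gd.
After unit-elimination: S -> d | g | gJ; J -> d | g | SS | gJ | gd.
TERM: introduce B -> d, A -> g and substitute in every rule of length ≥2.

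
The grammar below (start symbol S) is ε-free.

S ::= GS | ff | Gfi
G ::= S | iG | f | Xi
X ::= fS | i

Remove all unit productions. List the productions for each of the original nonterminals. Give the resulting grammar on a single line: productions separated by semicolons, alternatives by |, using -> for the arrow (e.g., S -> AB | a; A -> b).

Unit productions: G->S.
Unit pairs (A ⇒* B via units): (G,S).
S: inherits non-unit rules of {S} → GS | Gfi | ff.
G: inherits non-unit rules of {G, S} → GS | Gfi | Xi | f | ff | iG.
X: inherits non-unit rules of {X} → fS | i.

S -> GS | ff | Gfi; G -> f | GS | Xi | ff | iG | Gfi; X -> i | fS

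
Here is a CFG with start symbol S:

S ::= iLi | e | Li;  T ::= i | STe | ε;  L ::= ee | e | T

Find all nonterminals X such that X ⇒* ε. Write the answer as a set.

Directly nullable (have an ε-rule): {T}.
L is nullable via L -> T (every symbol on the right is already known nullable).
Not nullable: S — each has a terminal in every rule's right-hand side or depends on a non-nullable symbol.

{L, T}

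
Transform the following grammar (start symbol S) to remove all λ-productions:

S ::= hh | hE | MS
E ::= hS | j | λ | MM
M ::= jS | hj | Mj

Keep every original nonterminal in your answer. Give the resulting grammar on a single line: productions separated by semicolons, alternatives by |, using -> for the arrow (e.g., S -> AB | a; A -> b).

Nullable set: {E}.
S -> hE: E nullable, giving h | hE.
Drop E -> λ.
Unchanged (no nullable symbols): S -> MS; S -> hh; E -> MM; E -> hS; E -> j; M -> Mj; M -> hj; M -> jS.

S -> h | MS | hE | hh; E -> j | MM | hS; M -> Mj | hj | jS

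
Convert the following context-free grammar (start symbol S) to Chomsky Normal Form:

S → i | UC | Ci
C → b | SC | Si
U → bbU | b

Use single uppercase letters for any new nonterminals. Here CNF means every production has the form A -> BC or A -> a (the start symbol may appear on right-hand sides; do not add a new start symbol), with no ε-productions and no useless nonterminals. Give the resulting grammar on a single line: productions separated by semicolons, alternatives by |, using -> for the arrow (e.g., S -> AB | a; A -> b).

No ε-productions.
No unit productions to eliminate.
TERM: introduce B -> b, A -> i and substitute in every rule of length ≥2.
BIN: U -> BBU becomes U -> BD, D -> BU.

S -> i | CA | UC; A -> i; B -> b; C -> b | SA | SC; D -> BU; U -> b | BD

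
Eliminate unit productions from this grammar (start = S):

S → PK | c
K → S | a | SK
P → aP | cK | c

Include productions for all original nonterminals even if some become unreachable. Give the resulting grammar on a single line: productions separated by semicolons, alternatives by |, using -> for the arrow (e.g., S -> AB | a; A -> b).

Unit productions: K->S.
Unit pairs (A ⇒* B via units): (K,S).
S: inherits non-unit rules of {S} → PK | c.
K: inherits non-unit rules of {K, S} → PK | SK | a | c.
P: inherits non-unit rules of {P} → aP | c | cK.

S -> c | PK; K -> a | c | PK | SK; P -> c | aP | cK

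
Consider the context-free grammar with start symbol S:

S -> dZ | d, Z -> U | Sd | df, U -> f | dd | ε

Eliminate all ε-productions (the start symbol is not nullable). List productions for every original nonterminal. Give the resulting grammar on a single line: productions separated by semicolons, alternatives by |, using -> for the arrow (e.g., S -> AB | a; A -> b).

Nullable set: {U, Z}.
S -> dZ: Z nullable, giving d | dZ.
Drop U -> ε.
Z -> U: U nullable, giving U.
Unchanged (no nullable symbols): S -> d; U -> dd; U -> f; Z -> Sd; Z -> df.

S -> d | dZ; U -> f | dd; Z -> U | Sd | df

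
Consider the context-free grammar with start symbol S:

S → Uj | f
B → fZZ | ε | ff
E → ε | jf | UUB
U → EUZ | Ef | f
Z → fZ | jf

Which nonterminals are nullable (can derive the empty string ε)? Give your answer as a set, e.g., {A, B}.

Directly nullable (have an ε-rule): {B, E}.
Not nullable: S, U, Z — each has a terminal in every rule's right-hand side or depends on a non-nullable symbol.

{B, E}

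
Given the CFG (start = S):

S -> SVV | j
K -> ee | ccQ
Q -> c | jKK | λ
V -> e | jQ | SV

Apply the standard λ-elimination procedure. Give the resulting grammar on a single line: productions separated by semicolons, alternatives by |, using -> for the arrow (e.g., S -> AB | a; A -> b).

Nullable set: {Q}.
K -> ccQ: Q nullable, giving cc | ccQ.
Drop Q -> λ.
V -> jQ: Q nullable, giving j | jQ.
Unchanged (no nullable symbols): S -> SVV; S -> j; K -> ee; Q -> c; Q -> jKK; V -> SV; V -> e.

S -> j | SVV; K -> cc | ee | ccQ; Q -> c | jKK; V -> e | j | SV | jQ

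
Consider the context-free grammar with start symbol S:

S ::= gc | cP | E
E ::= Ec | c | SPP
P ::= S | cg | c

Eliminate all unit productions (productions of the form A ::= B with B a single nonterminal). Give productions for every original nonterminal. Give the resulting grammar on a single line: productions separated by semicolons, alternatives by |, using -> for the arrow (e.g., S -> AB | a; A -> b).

S -> c | Ec | cP | gc | SPP; E -> c | Ec | SPP; P -> c | Ec | cP | cg | gc | SPP

Unit productions: P->S, S->E.
Unit pairs (A ⇒* B via units): (P,E), (P,S), (S,E).
S: inherits non-unit rules of {E, S} → Ec | SPP | c | cP | gc.
E: inherits non-unit rules of {E} → Ec | SPP | c.
P: inherits non-unit rules of {E, P, S} → Ec | SPP | c | cP | cg | gc.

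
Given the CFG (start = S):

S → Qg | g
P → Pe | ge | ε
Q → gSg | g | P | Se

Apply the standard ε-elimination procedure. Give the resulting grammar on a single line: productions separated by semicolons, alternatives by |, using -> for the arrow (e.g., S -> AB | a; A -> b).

Nullable set: {P, Q}.
S -> Qg: Q nullable, giving Qg | g.
Drop P -> ε.
P -> Pe: P nullable, giving Pe | e.
Q -> P: P nullable, giving P.
Unchanged (no nullable symbols): S -> g; P -> ge; Q -> Se; Q -> g; Q -> gSg.

S -> g | Qg; P -> e | Pe | ge; Q -> P | g | Se | gSg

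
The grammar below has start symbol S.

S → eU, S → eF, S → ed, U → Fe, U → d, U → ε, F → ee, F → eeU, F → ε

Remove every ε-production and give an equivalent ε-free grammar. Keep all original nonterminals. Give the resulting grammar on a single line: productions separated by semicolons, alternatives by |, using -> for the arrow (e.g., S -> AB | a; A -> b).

S -> e | eF | eU | ed; F -> ee | eeU; U -> d | e | Fe

Nullable set: {F, U}.
S -> eF: F nullable, giving e | eF.
S -> eU: U nullable, giving e | eU.
Drop F -> ε.
F -> eeU: U nullable, giving ee | eeU.
Drop U -> ε.
U -> Fe: F nullable, giving Fe | e.
Unchanged (no nullable symbols): S -> ed; F -> ee; U -> d.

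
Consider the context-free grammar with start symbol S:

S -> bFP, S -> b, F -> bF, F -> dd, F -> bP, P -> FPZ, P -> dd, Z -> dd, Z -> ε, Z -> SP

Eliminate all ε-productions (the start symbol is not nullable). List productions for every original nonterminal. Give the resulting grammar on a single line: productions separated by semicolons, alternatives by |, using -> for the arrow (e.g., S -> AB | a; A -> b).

Nullable set: {Z}.
P -> FPZ: Z nullable, giving FP | FPZ.
Drop Z -> ε.
Unchanged (no nullable symbols): S -> b; S -> bFP; F -> bF; F -> bP; F -> dd; P -> dd; Z -> SP; Z -> dd.

S -> b | bFP; F -> bF | bP | dd; P -> FP | dd | FPZ; Z -> SP | dd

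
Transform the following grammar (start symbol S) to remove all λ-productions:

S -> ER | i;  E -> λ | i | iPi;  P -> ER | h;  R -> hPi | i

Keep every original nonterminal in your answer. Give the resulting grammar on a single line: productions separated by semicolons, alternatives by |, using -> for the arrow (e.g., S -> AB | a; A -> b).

S -> R | i | ER; E -> i | iPi; P -> R | h | ER; R -> i | hPi

Nullable set: {E}.
S -> ER: E nullable, giving ER | R.
Drop E -> λ.
P -> ER: E nullable, giving ER | R.
Unchanged (no nullable symbols): S -> i; E -> i; E -> iPi; P -> h; R -> hPi; R -> i.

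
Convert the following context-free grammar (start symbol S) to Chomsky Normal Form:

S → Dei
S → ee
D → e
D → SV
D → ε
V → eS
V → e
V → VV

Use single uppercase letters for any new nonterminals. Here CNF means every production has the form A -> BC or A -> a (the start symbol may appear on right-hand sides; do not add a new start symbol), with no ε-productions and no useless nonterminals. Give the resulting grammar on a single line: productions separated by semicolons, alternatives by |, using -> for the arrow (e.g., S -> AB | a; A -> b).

Nullable: {D}; after ε-elimination: S -> ee | ei | Dei; D -> e | SV; V -> e | VV | eS.
No unit productions to eliminate.
TERM: introduce A -> e, B -> i and substitute in every rule of length ≥2.
BIN: S -> DAB becomes S -> DC, C -> AB.

S -> AA | AB | DC; A -> e; B -> i; C -> AB; D -> e | SV; V -> e | AS | VV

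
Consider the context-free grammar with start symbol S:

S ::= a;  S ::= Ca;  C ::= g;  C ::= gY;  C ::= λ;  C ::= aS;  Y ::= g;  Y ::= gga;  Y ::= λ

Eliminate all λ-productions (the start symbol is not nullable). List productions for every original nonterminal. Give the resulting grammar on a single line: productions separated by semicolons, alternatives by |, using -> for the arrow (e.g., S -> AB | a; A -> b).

S -> a | Ca; C -> g | aS | gY; Y -> g | gga

Nullable set: {C, Y}.
S -> Ca: C nullable, giving Ca | a.
Drop C -> λ.
C -> gY: Y nullable, giving g | gY.
Drop Y -> λ.
Unchanged (no nullable symbols): S -> a; C -> aS; C -> g; Y -> g; Y -> gga.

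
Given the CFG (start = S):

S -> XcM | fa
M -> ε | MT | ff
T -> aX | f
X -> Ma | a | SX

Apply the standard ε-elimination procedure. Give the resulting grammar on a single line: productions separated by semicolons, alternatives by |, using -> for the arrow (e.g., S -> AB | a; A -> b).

Nullable set: {M}.
S -> XcM: M nullable, giving Xc | XcM.
Drop M -> ε.
M -> MT: M nullable, giving MT | T.
X -> Ma: M nullable, giving Ma | a.
Unchanged (no nullable symbols): S -> fa; M -> ff; T -> aX; T -> f; X -> SX; X -> a.

S -> Xc | fa | XcM; M -> T | MT | ff; T -> f | aX; X -> a | Ma | SX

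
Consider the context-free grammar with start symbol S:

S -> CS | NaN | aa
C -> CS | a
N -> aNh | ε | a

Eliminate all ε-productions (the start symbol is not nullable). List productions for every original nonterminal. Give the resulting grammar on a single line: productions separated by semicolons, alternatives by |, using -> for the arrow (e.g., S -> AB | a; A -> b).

Nullable set: {N}.
S -> NaN: N, N nullable, giving Na | NaN | a | aN.
Drop N -> ε.
N -> aNh: N nullable, giving aNh | ah.
Unchanged (no nullable symbols): S -> CS; S -> aa; C -> CS; C -> a; N -> a.

S -> a | CS | Na | aN | aa | NaN; C -> a | CS; N -> a | ah | aNh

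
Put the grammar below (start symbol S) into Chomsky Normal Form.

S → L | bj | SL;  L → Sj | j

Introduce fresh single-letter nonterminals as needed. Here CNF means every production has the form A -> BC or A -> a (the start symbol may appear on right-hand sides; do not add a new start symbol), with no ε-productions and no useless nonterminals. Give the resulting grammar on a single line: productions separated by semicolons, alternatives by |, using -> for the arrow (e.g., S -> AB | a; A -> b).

S -> j | BA | SA | SL; A -> j; B -> b; L -> j | SA

No ε-productions.
After unit-elimination: S -> j | SL | Sj | bj; L -> j | Sj.
TERM: introduce B -> b, A -> j and substitute in every rule of length ≥2.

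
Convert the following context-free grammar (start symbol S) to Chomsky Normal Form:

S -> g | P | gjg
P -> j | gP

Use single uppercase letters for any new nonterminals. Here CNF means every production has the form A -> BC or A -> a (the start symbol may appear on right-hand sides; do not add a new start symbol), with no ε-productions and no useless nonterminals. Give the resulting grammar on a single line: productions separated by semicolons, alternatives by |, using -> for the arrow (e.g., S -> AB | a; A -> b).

No ε-productions.
After unit-elimination: S -> g | j | gP | gjg; P -> j | gP.
TERM: introduce A -> g, B -> j and substitute in every rule of length ≥2.
BIN: S -> ABA becomes S -> AC, C -> BA.

S -> g | j | AC | AP; A -> g; B -> j; C -> BA; P -> j | AP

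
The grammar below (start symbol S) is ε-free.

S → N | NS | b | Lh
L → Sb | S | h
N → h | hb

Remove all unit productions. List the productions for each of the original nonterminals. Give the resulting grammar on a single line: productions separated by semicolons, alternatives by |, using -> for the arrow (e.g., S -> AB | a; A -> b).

S -> b | h | Lh | NS | hb; L -> b | h | Lh | NS | Sb | hb; N -> h | hb

Unit productions: L->S, S->N.
Unit pairs (A ⇒* B via units): (L,N), (L,S), (S,N).
S: inherits non-unit rules of {N, S} → Lh | NS | b | h | hb.
L: inherits non-unit rules of {L, N, S} → Lh | NS | Sb | b | h | hb.
N: inherits non-unit rules of {N} → h | hb.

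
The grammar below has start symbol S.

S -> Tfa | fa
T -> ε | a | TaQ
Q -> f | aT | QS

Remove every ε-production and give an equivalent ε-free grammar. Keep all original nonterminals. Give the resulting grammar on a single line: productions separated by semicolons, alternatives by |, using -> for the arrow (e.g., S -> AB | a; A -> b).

S -> fa | Tfa; Q -> a | f | QS | aT; T -> a | aQ | TaQ

Nullable set: {T}.
S -> Tfa: T nullable, giving Tfa | fa.
Q -> aT: T nullable, giving a | aT.
Drop T -> ε.
T -> TaQ: T nullable, giving TaQ | aQ.
Unchanged (no nullable symbols): S -> fa; Q -> QS; Q -> f; T -> a.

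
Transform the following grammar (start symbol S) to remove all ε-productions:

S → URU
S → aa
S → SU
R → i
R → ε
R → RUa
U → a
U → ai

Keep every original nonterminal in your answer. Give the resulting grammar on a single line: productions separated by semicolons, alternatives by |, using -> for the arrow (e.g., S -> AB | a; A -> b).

Nullable set: {R}.
S -> URU: R nullable, giving URU | UU.
Drop R -> ε.
R -> RUa: R nullable, giving RUa | Ua.
Unchanged (no nullable symbols): S -> SU; S -> aa; R -> i; U -> a; U -> ai.

S -> SU | UU | aa | URU; R -> i | Ua | RUa; U -> a | ai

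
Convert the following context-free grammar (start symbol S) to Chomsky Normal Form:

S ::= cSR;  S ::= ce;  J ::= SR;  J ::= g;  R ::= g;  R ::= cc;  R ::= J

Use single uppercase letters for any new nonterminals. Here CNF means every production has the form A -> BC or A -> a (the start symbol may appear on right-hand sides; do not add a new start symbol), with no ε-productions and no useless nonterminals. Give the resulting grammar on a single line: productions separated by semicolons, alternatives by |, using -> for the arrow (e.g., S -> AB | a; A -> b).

S -> AB | AC; A -> c; B -> e; C -> SR; R -> g | AA | SR

No ε-productions.
After unit-elimination: S -> ce | cSR; J -> g | SR; R -> g | SR | cc.
TERM: introduce A -> c, B -> e and substitute in every rule of length ≥2.
BIN: S -> ASR becomes S -> AC, C -> SR.
Drop unreachable/unproductive: J.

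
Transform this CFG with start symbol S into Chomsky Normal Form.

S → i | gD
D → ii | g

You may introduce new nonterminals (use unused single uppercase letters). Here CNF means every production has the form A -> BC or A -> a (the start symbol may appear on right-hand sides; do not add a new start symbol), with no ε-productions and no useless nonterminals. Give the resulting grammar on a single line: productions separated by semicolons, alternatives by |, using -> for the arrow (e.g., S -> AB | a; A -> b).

S -> i | BD; A -> i; B -> g; D -> g | AA

No ε-productions.
No unit productions to eliminate.
TERM: introduce B -> g, A -> i and substitute in every rule of length ≥2.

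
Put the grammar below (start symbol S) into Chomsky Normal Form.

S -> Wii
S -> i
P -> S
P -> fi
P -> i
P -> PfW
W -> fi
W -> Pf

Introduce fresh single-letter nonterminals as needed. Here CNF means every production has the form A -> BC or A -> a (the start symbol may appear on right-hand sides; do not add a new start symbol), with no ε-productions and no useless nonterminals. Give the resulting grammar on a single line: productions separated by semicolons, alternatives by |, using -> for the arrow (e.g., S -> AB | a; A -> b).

No ε-productions.
After unit-elimination: S -> i | Wii; P -> i | fi | PfW | Wii; W -> Pf | fi.
TERM: introduce A -> f, B -> i and substitute in every rule of length ≥2.
BIN: P -> PAW becomes P -> PC, C -> AW; P -> WBB becomes P -> WD, D -> BB; S -> WBB becomes S -> WE, E -> BB.

S -> i | WE; A -> f; B -> i; C -> AW; D -> BB; E -> BB; P -> i | AB | PC | WD; W -> AB | PA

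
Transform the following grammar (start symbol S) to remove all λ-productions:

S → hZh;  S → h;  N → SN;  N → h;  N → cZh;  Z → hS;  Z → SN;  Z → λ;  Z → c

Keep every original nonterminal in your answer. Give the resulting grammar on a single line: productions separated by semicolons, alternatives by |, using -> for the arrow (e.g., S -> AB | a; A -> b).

Nullable set: {Z}.
S -> hZh: Z nullable, giving hZh | hh.
N -> cZh: Z nullable, giving cZh | ch.
Drop Z -> λ.
Unchanged (no nullable symbols): S -> h; N -> SN; N -> h; Z -> SN; Z -> c; Z -> hS.

S -> h | hh | hZh; N -> h | SN | ch | cZh; Z -> c | SN | hS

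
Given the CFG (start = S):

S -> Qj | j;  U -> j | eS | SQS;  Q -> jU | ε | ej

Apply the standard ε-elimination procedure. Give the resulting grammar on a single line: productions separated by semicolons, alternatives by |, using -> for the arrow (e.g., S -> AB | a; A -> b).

Nullable set: {Q}.
S -> Qj: Q nullable, giving Qj | j.
Drop Q -> ε.
U -> SQS: Q nullable, giving SQS | SS.
Unchanged (no nullable symbols): S -> j; Q -> ej; Q -> jU; U -> eS; U -> j.

S -> j | Qj; Q -> ej | jU; U -> j | SS | eS | SQS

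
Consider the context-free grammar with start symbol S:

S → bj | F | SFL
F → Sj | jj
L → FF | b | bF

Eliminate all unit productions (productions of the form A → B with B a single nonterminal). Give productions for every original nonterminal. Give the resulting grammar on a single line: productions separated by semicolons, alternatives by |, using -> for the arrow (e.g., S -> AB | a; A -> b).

Unit productions: S->F.
Unit pairs (A ⇒* B via units): (S,F).
S: inherits non-unit rules of {F, S} → SFL | Sj | bj | jj.
F: inherits non-unit rules of {F} → Sj | jj.
L: inherits non-unit rules of {L} → FF | b | bF.

S -> Sj | bj | jj | SFL; F -> Sj | jj; L -> b | FF | bF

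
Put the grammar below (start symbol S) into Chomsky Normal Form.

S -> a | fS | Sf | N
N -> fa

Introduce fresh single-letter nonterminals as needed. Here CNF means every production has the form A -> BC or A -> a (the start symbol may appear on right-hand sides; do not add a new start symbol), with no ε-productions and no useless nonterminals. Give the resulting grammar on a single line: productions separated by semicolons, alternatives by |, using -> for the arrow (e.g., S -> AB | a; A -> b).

No ε-productions.
After unit-elimination: S -> a | Sf | fS | fa; N -> fa.
TERM: introduce B -> a, A -> f and substitute in every rule of length ≥2.
Drop unreachable/unproductive: N.

S -> a | AB | AS | SA; A -> f; B -> a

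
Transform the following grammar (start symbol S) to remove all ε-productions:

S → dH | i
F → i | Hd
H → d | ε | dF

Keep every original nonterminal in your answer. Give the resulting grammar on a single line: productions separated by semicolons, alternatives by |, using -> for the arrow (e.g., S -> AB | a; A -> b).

Nullable set: {H}.
S -> dH: H nullable, giving d | dH.
F -> Hd: H nullable, giving Hd | d.
Drop H -> ε.
Unchanged (no nullable symbols): S -> i; F -> i; H -> d; H -> dF.

S -> d | i | dH; F -> d | i | Hd; H -> d | dF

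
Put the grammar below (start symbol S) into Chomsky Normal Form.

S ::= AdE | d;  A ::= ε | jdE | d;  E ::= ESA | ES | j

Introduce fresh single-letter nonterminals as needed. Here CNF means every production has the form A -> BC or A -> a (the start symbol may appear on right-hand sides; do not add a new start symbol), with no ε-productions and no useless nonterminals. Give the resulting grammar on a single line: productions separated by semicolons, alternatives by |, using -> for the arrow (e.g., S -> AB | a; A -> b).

Nullable: {A}; after ε-elimination: S -> d | dE | AdE; A -> d | jdE; E -> j | ES | ESA.
No unit productions to eliminate.
TERM: introduce C -> d, B -> j and substitute in every rule of length ≥2.
BIN: A -> BCE becomes A -> BD, D -> CE; E -> ESA becomes E -> EF, F -> SA; S -> ACE becomes S -> AG, G -> CE.

S -> d | AG | CE; A -> d | BD; B -> j; C -> d; D -> CE; E -> j | EF | ES; F -> SA; G -> CE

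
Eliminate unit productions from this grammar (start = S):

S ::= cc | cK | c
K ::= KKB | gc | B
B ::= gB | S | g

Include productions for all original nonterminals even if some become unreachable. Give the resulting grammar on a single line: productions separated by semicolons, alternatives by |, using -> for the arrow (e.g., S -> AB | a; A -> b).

Unit productions: B->S, K->B.
Unit pairs (A ⇒* B via units): (B,S), (K,B), (K,S).
S: inherits non-unit rules of {S} → c | cK | cc.
B: inherits non-unit rules of {B, S} → c | cK | cc | g | gB.
K: inherits non-unit rules of {B, K, S} → KKB | c | cK | cc | g | gB | gc.

S -> c | cK | cc; B -> c | g | cK | cc | gB; K -> c | g | cK | cc | gB | gc | KKB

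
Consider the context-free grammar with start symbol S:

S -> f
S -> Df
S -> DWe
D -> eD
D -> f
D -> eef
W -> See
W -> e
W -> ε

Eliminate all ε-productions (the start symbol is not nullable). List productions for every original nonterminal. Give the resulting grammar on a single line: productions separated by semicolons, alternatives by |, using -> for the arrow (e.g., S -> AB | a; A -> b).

Nullable set: {W}.
S -> DWe: W nullable, giving DWe | De.
Drop W -> ε.
Unchanged (no nullable symbols): S -> Df; S -> f; D -> eD; D -> eef; D -> f; W -> See; W -> e.

S -> f | De | Df | DWe; D -> f | eD | eef; W -> e | See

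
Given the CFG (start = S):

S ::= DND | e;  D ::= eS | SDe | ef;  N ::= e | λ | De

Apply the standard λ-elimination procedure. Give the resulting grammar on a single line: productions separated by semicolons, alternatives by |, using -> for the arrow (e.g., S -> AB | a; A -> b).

S -> e | DD | DND; D -> eS | ef | SDe; N -> e | De

Nullable set: {N}.
S -> DND: N nullable, giving DD | DND.
Drop N -> λ.
Unchanged (no nullable symbols): S -> e; D -> SDe; D -> eS; D -> ef; N -> De; N -> e.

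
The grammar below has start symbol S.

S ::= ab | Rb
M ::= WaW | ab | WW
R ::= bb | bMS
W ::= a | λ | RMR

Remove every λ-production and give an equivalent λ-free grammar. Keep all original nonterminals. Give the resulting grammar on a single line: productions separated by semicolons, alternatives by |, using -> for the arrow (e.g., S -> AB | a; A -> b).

S -> Rb | ab; M -> W | a | WW | Wa | aW | ab | WaW; R -> bS | bb | bMS; W -> a | RR | RMR

Nullable set: {M, W}.
M -> WW: W, W nullable, giving W | WW.
M -> WaW: W, W nullable, giving Wa | WaW | a | aW.
R -> bMS: M nullable, giving bMS | bS.
Drop W -> λ.
W -> RMR: M nullable, giving RMR | RR.
Unchanged (no nullable symbols): S -> Rb; S -> ab; M -> ab; R -> bb; W -> a.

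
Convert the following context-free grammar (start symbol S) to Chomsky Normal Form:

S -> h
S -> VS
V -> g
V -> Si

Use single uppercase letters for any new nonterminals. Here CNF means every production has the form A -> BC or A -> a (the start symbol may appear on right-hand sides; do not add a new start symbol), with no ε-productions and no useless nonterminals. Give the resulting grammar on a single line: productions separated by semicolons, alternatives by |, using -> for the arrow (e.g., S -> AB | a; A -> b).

S -> h | VS; A -> i; V -> g | SA

No ε-productions.
No unit productions to eliminate.
TERM: introduce A -> i and substitute in every rule of length ≥2.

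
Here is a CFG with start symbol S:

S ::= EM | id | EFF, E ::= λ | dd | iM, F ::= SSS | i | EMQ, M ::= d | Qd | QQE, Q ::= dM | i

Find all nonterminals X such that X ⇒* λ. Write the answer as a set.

Directly nullable (have an ε-rule): {E}.
Not nullable: F, M, Q, S — each has a terminal in every rule's right-hand side or depends on a non-nullable symbol.

{E}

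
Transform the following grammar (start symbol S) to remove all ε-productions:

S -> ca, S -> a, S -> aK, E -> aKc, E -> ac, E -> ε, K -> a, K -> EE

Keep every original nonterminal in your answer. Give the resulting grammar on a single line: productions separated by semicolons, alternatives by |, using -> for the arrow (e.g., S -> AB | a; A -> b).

S -> a | aK | ca; E -> ac | aKc; K -> E | a | EE

Nullable set: {E, K}.
S -> aK: K nullable, giving a | aK.
Drop E -> ε.
E -> aKc: K nullable, giving aKc | ac.
K -> EE: E, E nullable, giving E | EE.
Unchanged (no nullable symbols): S -> a; S -> ca; E -> ac; K -> a.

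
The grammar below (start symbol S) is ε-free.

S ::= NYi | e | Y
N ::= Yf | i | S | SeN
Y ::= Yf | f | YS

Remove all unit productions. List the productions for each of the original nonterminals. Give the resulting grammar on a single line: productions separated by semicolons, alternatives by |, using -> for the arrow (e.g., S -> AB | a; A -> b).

S -> e | f | YS | Yf | NYi; N -> e | f | i | YS | Yf | NYi | SeN; Y -> f | YS | Yf

Unit productions: N->S, S->Y.
Unit pairs (A ⇒* B via units): (N,S), (N,Y), (S,Y).
S: inherits non-unit rules of {S, Y} → NYi | YS | Yf | e | f.
N: inherits non-unit rules of {N, S, Y} → NYi | SeN | YS | Yf | e | f | i.
Y: inherits non-unit rules of {Y} → YS | Yf | f.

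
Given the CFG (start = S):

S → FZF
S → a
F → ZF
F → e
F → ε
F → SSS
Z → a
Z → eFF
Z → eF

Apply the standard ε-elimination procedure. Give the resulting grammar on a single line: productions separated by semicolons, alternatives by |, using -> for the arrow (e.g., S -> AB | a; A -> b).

S -> Z | a | FZ | ZF | FZF; F -> Z | e | ZF | SSS; Z -> a | e | eF | eFF

Nullable set: {F}.
S -> FZF: F, F nullable, giving FZ | FZF | Z | ZF.
Drop F -> ε.
F -> ZF: F nullable, giving Z | ZF.
Z -> eF: F nullable, giving e | eF.
Z -> eFF: F, F nullable, giving e | eF | eFF.
Unchanged (no nullable symbols): S -> a; F -> SSS; F -> e; Z -> a.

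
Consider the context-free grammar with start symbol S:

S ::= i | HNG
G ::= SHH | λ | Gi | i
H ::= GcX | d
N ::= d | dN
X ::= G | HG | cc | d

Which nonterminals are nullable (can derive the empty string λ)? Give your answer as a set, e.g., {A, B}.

Directly nullable (have an ε-rule): {G}.
X is nullable via X -> G (every symbol on the right is already known nullable).
Not nullable: H, N, S — each has a terminal in every rule's right-hand side or depends on a non-nullable symbol.

{G, X}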